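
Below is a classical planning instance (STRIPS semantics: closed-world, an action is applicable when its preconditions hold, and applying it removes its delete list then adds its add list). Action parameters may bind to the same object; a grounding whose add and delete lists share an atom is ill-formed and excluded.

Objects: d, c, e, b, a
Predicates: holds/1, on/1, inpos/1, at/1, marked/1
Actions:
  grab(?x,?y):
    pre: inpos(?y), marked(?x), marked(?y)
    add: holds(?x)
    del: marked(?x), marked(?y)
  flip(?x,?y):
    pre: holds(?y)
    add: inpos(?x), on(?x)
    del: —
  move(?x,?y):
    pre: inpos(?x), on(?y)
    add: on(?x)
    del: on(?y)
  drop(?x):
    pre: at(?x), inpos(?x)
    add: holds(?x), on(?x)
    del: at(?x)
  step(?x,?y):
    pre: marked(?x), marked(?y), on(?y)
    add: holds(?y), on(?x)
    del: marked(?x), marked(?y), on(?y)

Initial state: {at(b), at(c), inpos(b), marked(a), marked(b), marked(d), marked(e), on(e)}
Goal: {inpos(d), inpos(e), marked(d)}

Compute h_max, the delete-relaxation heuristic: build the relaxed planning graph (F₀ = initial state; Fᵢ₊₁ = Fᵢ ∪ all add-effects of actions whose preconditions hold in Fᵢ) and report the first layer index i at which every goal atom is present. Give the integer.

2

F0 = init (8 atoms)
F1 = F0 ∪ {holds(a), holds(b), holds(d), holds(e), on(a), on(b), on(d)}  (15 atoms)
F2 = F1 ∪ {inpos(a), inpos(c), inpos(d), inpos(e), on(c)}  (20 atoms)
goal ⊆ F2  ⇒  h_max = 2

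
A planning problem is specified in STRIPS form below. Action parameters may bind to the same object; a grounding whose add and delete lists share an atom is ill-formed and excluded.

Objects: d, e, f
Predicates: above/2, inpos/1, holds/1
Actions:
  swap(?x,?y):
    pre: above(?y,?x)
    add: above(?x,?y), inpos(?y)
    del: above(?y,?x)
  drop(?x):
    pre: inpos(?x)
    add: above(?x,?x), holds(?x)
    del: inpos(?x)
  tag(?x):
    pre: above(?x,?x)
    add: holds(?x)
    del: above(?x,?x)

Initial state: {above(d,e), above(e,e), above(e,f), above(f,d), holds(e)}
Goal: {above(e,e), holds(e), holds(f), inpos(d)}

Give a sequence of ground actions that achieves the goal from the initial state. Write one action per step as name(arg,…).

1. swap(d,f)  →  {above(d,e), above(d,f), above(e,e), above(e,f), holds(e), inpos(f)}
2. swap(e,d)  →  {above(d,f), above(e,d), above(e,e), above(e,f), holds(e), inpos(d), inpos(f)}
3. drop(f)  →  {above(d,f), above(e,d), above(e,e), above(e,f), above(f,f), holds(e), holds(f), inpos(d)}

swap(d,f); swap(e,d); drop(f)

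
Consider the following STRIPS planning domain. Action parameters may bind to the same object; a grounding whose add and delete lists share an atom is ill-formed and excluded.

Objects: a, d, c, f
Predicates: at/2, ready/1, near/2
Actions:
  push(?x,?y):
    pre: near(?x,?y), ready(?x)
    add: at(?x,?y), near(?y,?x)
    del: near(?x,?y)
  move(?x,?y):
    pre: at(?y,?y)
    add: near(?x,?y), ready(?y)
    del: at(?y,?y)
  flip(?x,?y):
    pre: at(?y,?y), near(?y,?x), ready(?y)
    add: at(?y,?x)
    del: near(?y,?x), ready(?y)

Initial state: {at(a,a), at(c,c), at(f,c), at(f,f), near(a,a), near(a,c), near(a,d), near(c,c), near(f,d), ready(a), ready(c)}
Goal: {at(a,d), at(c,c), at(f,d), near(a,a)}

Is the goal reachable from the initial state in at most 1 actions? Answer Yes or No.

No

1. push(a,d)  →  {at(a,a), at(a,d), at(c,c), at(f,c), at(f,f), near(a,a), near(a,c), near(c,c), near(d,a), near(f,d), ready(a), ready(c)}
2. move(a,f)  →  {at(a,a), at(a,d), at(c,c), at(f,c), near(a,a), near(a,c), near(a,f), near(c,c), near(d,a), near(f,d), ready(a), ready(c), ready(f)}
3. push(f,d)  →  {at(a,a), at(a,d), at(c,c), at(f,c), at(f,d), near(a,a), near(a,c), near(a,f), near(c,c), near(d,a), near(d,f), ready(a), ready(c), ready(f)}
optimal plan length = 3; 3 > 1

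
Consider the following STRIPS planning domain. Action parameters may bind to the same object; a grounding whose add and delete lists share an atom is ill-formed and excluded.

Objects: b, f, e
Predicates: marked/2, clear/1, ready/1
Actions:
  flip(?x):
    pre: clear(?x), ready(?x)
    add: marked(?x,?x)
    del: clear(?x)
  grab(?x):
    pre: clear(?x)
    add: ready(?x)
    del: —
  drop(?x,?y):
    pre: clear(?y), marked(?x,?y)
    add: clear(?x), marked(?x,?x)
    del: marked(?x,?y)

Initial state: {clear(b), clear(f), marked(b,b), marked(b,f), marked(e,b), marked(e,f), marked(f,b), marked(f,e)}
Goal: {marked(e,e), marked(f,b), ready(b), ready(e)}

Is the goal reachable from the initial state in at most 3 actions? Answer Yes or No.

Yes

1. grab(b)  →  {clear(b), clear(f), marked(b,b), marked(b,f), marked(e,b), marked(e,f), marked(f,b), marked(f,e), ready(b)}
2. drop(e,b)  →  {clear(b), clear(e), clear(f), marked(b,b), marked(b,f), marked(e,e), marked(e,f), marked(f,b), marked(f,e), ready(b)}
3. grab(e)  →  {clear(b), clear(e), clear(f), marked(b,b), marked(b,f), marked(e,e), marked(e,f), marked(f,b), marked(f,e), ready(b), ready(e)}
optimal plan length = 3; 3 ≤ 3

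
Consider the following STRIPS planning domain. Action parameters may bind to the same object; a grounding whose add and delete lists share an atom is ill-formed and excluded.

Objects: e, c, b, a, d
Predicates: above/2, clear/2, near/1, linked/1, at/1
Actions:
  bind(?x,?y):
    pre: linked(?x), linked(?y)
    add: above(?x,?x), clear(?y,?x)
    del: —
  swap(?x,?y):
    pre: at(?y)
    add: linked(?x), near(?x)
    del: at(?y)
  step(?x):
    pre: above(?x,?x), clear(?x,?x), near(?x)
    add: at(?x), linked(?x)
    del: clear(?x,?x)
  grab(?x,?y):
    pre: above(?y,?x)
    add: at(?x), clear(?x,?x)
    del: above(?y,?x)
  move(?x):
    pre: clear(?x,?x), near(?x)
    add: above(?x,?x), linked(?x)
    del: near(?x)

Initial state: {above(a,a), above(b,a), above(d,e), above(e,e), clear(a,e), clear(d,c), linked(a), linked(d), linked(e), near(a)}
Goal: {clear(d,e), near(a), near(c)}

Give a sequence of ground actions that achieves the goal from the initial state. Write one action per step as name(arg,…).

1. bind(e,d)  →  {above(a,a), above(b,a), above(d,e), above(e,e), clear(a,e), clear(d,c), clear(d,e), linked(a), linked(d), linked(e), near(a)}
2. grab(e,e)  →  {above(a,a), above(b,a), above(d,e), at(e), clear(a,e), clear(d,c), clear(d,e), clear(e,e), linked(a), linked(d), linked(e), near(a)}
3. swap(c,e)  →  {above(a,a), above(b,a), above(d,e), clear(a,e), clear(d,c), clear(d,e), clear(e,e), linked(a), linked(c), linked(d), linked(e), near(a), near(c)}

bind(e,d); grab(e,e); swap(c,e)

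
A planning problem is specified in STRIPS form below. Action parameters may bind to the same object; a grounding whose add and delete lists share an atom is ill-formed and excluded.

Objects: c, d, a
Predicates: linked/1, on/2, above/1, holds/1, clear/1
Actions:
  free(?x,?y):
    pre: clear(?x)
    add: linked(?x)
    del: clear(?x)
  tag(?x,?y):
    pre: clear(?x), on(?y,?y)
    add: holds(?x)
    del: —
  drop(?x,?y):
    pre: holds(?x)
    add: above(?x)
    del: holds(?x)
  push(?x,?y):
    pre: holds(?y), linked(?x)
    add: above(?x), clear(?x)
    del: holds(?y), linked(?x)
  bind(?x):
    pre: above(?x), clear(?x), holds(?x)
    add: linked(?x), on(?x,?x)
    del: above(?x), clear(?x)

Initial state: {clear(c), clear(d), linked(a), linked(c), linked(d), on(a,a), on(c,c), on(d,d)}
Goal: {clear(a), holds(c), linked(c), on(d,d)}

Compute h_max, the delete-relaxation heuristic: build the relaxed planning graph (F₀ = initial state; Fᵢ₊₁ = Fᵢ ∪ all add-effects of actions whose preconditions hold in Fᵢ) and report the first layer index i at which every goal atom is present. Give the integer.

F0 = init (8 atoms)
F1 = F0 ∪ {holds(c), holds(d)}  (10 atoms)
F2 = F1 ∪ {above(a), above(c), above(d), clear(a)}  (14 atoms)
goal ⊆ F2  ⇒  h_max = 2

2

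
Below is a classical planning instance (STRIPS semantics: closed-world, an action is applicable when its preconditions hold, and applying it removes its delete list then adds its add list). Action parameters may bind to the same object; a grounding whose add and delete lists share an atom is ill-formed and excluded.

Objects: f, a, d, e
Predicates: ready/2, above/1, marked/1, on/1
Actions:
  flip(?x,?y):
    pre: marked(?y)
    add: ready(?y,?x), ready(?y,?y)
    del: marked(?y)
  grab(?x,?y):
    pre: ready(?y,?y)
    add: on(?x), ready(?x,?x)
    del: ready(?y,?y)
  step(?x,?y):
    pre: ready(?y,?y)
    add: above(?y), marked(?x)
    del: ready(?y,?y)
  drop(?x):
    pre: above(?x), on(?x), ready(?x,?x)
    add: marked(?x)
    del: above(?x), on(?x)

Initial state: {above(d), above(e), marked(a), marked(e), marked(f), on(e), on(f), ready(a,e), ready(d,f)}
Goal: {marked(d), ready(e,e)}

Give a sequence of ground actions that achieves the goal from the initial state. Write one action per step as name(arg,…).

flip(f,f); flip(f,e); step(d,f)

1. flip(f,f)  →  {above(d), above(e), marked(a), marked(e), on(e), on(f), ready(a,e), ready(d,f), ready(f,f)}
2. flip(f,e)  →  {above(d), above(e), marked(a), on(e), on(f), ready(a,e), ready(d,f), ready(e,e), ready(e,f), ready(f,f)}
3. step(d,f)  →  {above(d), above(e), above(f), marked(a), marked(d), on(e), on(f), ready(a,e), ready(d,f), ready(e,e), ready(e,f)}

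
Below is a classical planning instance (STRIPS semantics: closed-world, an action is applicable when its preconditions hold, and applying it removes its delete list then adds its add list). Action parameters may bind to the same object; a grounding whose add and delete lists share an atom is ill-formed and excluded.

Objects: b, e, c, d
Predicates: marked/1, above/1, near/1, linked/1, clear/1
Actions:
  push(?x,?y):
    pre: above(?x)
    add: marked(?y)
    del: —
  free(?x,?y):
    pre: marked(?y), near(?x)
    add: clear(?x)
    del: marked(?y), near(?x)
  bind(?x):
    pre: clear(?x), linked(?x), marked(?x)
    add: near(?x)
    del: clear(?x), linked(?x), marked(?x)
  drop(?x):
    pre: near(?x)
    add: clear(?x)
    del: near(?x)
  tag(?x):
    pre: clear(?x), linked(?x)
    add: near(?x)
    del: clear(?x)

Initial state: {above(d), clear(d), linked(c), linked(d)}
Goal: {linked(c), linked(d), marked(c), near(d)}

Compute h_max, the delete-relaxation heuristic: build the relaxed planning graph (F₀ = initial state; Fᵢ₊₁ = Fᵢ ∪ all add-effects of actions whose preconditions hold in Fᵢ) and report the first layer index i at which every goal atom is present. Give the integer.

F0 = init (4 atoms)
F1 = F0 ∪ {marked(b), marked(c), marked(d), marked(e), near(d)}  (9 atoms)
goal ⊆ F1  ⇒  h_max = 1

1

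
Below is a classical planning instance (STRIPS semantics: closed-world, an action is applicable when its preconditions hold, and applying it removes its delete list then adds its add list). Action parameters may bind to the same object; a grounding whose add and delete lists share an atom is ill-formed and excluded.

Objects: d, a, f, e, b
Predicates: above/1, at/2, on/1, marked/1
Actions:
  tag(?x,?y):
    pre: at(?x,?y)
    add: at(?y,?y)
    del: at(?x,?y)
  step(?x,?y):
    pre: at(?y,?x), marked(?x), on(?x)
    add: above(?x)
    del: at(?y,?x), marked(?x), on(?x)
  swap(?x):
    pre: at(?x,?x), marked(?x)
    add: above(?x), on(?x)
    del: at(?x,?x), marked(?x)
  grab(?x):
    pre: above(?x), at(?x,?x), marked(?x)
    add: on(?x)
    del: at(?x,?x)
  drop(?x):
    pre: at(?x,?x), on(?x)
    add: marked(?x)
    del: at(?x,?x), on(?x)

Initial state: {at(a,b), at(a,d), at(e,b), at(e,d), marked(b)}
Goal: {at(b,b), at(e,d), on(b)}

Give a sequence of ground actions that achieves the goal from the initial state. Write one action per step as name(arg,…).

tag(a,b); swap(b); tag(e,b)

1. tag(a,b)  →  {at(a,d), at(b,b), at(e,b), at(e,d), marked(b)}
2. swap(b)  →  {above(b), at(a,d), at(e,b), at(e,d), on(b)}
3. tag(e,b)  →  {above(b), at(a,d), at(b,b), at(e,d), on(b)}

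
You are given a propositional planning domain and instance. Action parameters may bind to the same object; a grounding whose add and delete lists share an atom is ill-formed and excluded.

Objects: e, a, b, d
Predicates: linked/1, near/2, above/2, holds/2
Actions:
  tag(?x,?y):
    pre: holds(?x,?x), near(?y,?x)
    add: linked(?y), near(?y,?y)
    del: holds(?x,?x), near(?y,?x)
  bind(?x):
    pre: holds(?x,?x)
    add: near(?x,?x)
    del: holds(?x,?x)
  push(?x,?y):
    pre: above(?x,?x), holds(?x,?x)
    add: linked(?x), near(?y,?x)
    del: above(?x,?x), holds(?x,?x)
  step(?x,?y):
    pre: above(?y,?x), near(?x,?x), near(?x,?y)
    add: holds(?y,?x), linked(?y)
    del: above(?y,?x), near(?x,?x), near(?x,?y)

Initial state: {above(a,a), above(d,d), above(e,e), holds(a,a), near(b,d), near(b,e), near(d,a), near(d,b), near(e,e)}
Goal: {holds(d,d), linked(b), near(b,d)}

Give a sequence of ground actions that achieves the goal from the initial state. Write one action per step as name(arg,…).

tag(a,d); step(e,e); tag(e,b); step(d,d)

1. tag(a,d)  →  {above(a,a), above(d,d), above(e,e), linked(d), near(b,d), near(b,e), near(d,b), near(d,d), near(e,e)}
2. step(e,e)  →  {above(a,a), above(d,d), holds(e,e), linked(d), linked(e), near(b,d), near(b,e), near(d,b), near(d,d)}
3. tag(e,b)  →  {above(a,a), above(d,d), linked(b), linked(d), linked(e), near(b,b), near(b,d), near(d,b), near(d,d)}
4. step(d,d)  →  {above(a,a), holds(d,d), linked(b), linked(d), linked(e), near(b,b), near(b,d), near(d,b)}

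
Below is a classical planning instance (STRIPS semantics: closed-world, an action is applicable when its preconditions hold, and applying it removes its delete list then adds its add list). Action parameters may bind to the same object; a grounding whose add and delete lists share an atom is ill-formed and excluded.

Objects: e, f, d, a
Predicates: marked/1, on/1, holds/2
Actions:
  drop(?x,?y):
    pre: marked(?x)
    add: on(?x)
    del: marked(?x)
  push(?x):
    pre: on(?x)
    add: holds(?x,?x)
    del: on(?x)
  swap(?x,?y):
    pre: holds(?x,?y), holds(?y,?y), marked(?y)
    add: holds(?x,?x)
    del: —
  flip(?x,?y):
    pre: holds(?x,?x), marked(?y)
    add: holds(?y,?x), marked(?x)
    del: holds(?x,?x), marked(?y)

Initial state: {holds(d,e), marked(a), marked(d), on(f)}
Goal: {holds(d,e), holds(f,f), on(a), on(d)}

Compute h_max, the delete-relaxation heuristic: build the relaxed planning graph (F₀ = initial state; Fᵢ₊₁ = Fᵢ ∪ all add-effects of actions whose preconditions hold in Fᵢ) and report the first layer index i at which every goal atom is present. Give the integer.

F0 = init (4 atoms)
F1 = F0 ∪ {holds(f,f), on(a), on(d)}  (7 atoms)
goal ⊆ F1  ⇒  h_max = 1

1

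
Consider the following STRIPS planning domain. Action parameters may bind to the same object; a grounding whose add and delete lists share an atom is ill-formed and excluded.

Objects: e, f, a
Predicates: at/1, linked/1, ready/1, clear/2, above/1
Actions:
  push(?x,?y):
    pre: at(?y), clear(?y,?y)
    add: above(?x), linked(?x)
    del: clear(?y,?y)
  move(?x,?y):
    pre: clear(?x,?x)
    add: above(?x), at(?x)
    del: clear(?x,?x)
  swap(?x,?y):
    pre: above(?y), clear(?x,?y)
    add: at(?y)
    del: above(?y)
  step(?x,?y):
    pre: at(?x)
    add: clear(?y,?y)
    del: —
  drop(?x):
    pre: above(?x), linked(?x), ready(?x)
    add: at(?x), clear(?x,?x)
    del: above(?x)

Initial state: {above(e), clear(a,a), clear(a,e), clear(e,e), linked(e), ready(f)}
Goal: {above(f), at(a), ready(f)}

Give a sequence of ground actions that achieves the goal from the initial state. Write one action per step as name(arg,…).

move(a,e); swap(e,e); push(f,e)

1. move(a,e)  →  {above(a), above(e), at(a), clear(a,e), clear(e,e), linked(e), ready(f)}
2. swap(e,e)  →  {above(a), at(a), at(e), clear(a,e), clear(e,e), linked(e), ready(f)}
3. push(f,e)  →  {above(a), above(f), at(a), at(e), clear(a,e), linked(e), linked(f), ready(f)}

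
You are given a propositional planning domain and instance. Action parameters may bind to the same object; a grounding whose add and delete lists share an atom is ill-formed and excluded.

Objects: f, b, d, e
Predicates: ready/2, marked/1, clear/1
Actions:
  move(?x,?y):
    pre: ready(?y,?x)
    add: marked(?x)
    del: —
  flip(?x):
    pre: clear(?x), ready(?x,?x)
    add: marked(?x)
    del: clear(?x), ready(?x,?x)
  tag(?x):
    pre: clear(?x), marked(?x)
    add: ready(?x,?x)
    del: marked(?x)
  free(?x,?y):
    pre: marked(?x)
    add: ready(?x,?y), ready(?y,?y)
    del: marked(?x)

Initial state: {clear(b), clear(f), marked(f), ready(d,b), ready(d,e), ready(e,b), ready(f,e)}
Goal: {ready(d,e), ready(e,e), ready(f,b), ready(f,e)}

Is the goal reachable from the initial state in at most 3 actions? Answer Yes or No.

Yes

1. move(b,d)  →  {clear(b), clear(f), marked(b), marked(f), ready(d,b), ready(d,e), ready(e,b), ready(f,e)}
2. free(f,b)  →  {clear(b), clear(f), marked(b), ready(b,b), ready(d,b), ready(d,e), ready(e,b), ready(f,b), ready(f,e)}
3. free(b,e)  →  {clear(b), clear(f), ready(b,b), ready(b,e), ready(d,b), ready(d,e), ready(e,b), ready(e,e), ready(f,b), ready(f,e)}
optimal plan length = 3; 3 ≤ 3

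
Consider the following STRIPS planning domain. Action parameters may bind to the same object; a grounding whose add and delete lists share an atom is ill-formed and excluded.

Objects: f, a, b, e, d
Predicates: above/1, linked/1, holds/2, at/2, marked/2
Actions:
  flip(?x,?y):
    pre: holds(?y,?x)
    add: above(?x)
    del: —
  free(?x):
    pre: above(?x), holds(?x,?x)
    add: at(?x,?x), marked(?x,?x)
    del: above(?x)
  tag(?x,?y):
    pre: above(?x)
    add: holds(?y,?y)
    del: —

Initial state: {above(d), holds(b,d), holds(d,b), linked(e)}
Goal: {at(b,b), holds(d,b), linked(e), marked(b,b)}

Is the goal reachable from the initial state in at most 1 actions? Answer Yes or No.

1. flip(b,d)  →  {above(b), above(d), holds(b,d), holds(d,b), linked(e)}
2. tag(b,b)  →  {above(b), above(d), holds(b,b), holds(b,d), holds(d,b), linked(e)}
3. free(b)  →  {above(d), at(b,b), holds(b,b), holds(b,d), holds(d,b), linked(e), marked(b,b)}
optimal plan length = 3; 3 > 1

No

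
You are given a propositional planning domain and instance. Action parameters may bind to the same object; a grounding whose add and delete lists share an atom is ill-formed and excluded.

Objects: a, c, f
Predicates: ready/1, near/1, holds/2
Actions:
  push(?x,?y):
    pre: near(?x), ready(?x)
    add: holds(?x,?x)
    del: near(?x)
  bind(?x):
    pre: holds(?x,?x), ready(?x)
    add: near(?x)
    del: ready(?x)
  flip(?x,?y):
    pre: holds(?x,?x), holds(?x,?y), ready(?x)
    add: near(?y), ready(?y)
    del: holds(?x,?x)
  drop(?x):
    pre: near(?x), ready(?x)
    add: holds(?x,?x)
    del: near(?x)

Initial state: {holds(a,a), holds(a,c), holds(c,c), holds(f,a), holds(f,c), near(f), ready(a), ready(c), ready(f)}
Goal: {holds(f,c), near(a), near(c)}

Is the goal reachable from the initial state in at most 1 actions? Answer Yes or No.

No

1. bind(a)  →  {holds(a,a), holds(a,c), holds(c,c), holds(f,a), holds(f,c), near(a), near(f), ready(c), ready(f)}
2. bind(c)  →  {holds(a,a), holds(a,c), holds(c,c), holds(f,a), holds(f,c), near(a), near(c), near(f), ready(f)}
optimal plan length = 2; 2 > 1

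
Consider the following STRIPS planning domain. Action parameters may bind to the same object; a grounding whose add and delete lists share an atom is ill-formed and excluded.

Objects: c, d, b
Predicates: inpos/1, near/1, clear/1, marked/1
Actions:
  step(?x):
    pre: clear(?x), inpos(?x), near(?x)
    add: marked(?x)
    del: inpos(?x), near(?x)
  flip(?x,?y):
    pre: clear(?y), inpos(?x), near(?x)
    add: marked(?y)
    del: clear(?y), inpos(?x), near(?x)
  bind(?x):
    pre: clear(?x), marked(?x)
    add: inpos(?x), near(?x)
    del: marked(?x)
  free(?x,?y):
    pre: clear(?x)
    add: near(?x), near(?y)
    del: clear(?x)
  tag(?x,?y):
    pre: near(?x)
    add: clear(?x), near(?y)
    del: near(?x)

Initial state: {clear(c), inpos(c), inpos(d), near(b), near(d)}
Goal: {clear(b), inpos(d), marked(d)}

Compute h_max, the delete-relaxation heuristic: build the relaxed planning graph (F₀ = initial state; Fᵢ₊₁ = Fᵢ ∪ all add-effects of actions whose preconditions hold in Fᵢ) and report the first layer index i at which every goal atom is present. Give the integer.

2

F0 = init (5 atoms)
F1 = F0 ∪ {clear(b), clear(d), marked(c), near(c)}  (9 atoms)
F2 = F1 ∪ {marked(b), marked(d)}  (11 atoms)
goal ⊆ F2  ⇒  h_max = 2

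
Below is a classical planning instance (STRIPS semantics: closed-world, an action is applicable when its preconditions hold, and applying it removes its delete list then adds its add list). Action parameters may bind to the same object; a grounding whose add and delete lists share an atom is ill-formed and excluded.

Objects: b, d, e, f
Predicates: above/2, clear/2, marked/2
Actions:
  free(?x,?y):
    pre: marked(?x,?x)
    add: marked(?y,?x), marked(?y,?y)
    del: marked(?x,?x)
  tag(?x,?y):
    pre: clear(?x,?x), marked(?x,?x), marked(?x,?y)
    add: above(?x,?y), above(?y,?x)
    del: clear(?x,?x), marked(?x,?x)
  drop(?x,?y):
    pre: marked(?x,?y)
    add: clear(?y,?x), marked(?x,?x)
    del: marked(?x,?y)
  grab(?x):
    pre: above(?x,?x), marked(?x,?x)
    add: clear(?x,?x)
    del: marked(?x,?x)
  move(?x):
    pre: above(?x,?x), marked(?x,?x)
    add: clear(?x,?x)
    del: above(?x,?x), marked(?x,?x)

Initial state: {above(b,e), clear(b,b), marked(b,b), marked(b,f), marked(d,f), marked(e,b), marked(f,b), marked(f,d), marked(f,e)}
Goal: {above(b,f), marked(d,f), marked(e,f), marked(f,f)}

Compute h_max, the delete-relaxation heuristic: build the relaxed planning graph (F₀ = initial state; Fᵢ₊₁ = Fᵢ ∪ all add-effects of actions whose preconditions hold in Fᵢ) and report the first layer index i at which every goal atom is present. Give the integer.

F0 = init (9 atoms)
F1 = F0 ∪ {above(b,b), above(b,f), above(f,b), clear(b,e), clear(b,f), clear(d,f), clear(e,f), clear(f,b), clear(f,d), marked(d,b), marked(d,d), marked(e,e), marked(f,f)}  (22 atoms)
F2 = F1 ∪ {clear(b,d), marked(b,d), marked(b,e), marked(d,e), marked(e,d), marked(e,f)}  (28 atoms)
goal ⊆ F2  ⇒  h_max = 2

2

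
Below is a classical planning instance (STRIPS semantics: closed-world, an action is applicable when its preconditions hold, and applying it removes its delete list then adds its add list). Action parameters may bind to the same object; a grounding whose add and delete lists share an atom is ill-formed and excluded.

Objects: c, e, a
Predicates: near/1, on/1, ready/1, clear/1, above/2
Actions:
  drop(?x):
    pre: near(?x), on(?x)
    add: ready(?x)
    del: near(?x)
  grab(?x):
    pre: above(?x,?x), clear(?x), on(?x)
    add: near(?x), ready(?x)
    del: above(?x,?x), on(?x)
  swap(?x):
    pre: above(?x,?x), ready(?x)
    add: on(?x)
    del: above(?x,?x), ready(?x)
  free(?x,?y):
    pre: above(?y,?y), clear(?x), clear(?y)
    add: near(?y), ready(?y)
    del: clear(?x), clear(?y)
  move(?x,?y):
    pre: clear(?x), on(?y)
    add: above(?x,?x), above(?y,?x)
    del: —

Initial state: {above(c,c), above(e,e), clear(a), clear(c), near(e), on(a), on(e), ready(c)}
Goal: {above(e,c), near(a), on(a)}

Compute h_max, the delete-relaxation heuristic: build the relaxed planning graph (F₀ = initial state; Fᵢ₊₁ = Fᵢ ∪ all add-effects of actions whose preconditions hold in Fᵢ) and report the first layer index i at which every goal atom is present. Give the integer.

2

F0 = init (8 atoms)
F1 = F0 ∪ {above(a,a), above(a,c), above(e,a), above(e,c), near(c), on(c), ready(e)}  (15 atoms)
F2 = F1 ∪ {above(c,a), near(a), ready(a)}  (18 atoms)
goal ⊆ F2  ⇒  h_max = 2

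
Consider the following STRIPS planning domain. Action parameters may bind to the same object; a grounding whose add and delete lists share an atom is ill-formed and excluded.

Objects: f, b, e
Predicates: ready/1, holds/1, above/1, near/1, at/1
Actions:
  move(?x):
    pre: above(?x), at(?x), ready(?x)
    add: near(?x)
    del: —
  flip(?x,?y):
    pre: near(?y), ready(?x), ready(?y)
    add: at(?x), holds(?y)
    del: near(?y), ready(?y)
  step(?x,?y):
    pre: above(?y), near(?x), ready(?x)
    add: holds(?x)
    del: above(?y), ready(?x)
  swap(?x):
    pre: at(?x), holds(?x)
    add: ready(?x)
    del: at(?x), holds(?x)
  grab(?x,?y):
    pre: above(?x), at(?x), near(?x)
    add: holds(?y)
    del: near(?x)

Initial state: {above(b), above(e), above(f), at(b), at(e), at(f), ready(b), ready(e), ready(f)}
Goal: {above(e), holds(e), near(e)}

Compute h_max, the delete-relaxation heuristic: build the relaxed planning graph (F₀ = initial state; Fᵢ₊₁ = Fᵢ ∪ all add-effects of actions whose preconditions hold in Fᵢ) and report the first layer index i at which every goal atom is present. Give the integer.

2

F0 = init (9 atoms)
F1 = F0 ∪ {near(b), near(e), near(f)}  (12 atoms)
F2 = F1 ∪ {holds(b), holds(e), holds(f)}  (15 atoms)
goal ⊆ F2  ⇒  h_max = 2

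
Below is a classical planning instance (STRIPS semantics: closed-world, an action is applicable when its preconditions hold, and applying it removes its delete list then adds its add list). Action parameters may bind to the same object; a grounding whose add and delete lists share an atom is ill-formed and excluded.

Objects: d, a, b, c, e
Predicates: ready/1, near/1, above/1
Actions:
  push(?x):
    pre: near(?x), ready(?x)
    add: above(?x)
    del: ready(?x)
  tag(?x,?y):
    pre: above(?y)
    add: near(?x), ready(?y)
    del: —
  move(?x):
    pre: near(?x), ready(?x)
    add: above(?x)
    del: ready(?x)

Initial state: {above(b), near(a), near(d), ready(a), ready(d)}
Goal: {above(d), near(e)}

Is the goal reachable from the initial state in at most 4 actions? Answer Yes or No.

1. push(d)  →  {above(b), above(d), near(a), near(d), ready(a)}
2. tag(e,d)  →  {above(b), above(d), near(a), near(d), near(e), ready(a), ready(d)}
optimal plan length = 2; 2 ≤ 4

Yes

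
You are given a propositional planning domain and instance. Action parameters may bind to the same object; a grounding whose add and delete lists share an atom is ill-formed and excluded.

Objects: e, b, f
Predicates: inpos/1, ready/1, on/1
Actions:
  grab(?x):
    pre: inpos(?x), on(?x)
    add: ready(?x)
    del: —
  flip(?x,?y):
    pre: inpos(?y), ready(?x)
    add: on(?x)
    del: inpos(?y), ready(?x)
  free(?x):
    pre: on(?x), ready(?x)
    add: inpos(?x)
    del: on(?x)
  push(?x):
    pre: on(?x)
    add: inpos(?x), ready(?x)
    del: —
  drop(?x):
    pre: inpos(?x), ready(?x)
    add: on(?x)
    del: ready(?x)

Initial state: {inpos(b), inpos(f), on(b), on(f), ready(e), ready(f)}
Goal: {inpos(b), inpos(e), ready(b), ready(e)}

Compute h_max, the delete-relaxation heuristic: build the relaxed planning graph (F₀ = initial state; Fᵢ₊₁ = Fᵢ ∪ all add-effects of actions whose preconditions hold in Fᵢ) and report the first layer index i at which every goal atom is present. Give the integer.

2

F0 = init (6 atoms)
F1 = F0 ∪ {on(e), ready(b)}  (8 atoms)
F2 = F1 ∪ {inpos(e)}  (9 atoms)
goal ⊆ F2  ⇒  h_max = 2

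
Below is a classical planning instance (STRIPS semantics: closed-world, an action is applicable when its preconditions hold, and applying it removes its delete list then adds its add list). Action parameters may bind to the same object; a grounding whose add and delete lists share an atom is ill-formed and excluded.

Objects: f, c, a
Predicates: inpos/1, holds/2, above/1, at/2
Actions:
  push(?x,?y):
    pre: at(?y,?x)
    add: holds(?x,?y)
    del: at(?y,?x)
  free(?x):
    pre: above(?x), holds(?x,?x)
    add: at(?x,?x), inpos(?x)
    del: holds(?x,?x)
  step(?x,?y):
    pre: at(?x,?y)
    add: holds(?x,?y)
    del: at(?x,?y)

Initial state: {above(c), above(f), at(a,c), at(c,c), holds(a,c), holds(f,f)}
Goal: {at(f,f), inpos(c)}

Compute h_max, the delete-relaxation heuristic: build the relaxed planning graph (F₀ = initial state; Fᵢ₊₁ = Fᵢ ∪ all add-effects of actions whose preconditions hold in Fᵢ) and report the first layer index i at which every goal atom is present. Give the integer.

2

F0 = init (6 atoms)
F1 = F0 ∪ {at(f,f), holds(c,a), holds(c,c), inpos(f)}  (10 atoms)
F2 = F1 ∪ {inpos(c)}  (11 atoms)
goal ⊆ F2  ⇒  h_max = 2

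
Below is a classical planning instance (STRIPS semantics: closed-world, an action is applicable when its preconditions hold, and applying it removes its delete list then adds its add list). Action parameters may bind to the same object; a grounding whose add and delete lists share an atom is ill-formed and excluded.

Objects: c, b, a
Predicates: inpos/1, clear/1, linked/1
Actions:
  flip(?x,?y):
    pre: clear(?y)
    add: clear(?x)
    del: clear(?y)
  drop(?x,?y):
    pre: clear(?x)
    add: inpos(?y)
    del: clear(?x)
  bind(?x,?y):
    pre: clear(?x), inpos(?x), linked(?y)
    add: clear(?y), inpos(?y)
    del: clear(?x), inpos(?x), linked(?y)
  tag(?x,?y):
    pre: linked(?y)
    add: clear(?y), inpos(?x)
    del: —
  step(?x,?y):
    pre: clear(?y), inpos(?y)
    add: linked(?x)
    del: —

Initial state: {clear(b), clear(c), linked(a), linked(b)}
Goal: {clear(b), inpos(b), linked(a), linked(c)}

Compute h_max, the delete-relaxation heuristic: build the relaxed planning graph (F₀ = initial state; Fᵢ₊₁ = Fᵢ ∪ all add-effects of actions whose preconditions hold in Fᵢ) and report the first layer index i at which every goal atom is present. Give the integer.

F0 = init (4 atoms)
F1 = F0 ∪ {clear(a), inpos(a), inpos(b), inpos(c)}  (8 atoms)
F2 = F1 ∪ {linked(c)}  (9 atoms)
goal ⊆ F2  ⇒  h_max = 2

2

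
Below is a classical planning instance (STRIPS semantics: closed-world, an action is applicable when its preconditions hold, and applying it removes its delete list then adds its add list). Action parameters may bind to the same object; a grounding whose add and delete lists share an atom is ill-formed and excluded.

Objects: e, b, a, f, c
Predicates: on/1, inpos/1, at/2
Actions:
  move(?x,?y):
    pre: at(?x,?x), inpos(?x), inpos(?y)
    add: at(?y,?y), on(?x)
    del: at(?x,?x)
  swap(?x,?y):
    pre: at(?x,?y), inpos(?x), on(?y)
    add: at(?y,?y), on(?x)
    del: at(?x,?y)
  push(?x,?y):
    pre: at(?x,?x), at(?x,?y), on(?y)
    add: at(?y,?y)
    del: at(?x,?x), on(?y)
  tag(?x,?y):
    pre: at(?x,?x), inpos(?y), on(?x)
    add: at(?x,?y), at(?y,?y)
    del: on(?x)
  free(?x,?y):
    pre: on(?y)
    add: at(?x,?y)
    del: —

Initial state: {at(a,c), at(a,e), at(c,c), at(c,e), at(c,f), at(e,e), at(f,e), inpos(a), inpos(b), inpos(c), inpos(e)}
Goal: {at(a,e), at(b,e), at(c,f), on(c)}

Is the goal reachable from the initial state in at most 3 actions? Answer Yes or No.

1. move(e,b)  →  {at(a,c), at(a,e), at(b,b), at(c,c), at(c,e), at(c,f), at(f,e), inpos(a), inpos(b), inpos(c), inpos(e), on(e)}
2. move(c,e)  →  {at(a,c), at(a,e), at(b,b), at(c,e), at(c,f), at(e,e), at(f,e), inpos(a), inpos(b), inpos(c), inpos(e), on(c), on(e)}
3. free(b,e)  →  {at(a,c), at(a,e), at(b,b), at(b,e), at(c,e), at(c,f), at(e,e), at(f,e), inpos(a), inpos(b), inpos(c), inpos(e), on(c), on(e)}
optimal plan length = 3; 3 ≤ 3

Yes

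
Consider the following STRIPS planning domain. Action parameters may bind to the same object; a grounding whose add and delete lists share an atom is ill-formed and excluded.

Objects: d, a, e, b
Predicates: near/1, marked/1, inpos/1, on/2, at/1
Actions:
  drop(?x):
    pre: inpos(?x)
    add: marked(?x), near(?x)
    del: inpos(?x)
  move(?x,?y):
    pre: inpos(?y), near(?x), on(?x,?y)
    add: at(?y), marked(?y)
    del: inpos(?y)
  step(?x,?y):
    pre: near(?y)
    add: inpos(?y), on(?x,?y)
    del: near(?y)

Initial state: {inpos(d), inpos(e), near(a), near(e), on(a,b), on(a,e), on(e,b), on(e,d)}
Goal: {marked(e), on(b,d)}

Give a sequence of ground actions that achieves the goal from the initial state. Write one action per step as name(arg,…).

1. drop(d)  →  {inpos(e), marked(d), near(a), near(d), near(e), on(a,b), on(a,e), on(e,b), on(e,d)}
2. drop(e)  →  {marked(d), marked(e), near(a), near(d), near(e), on(a,b), on(a,e), on(e,b), on(e,d)}
3. step(b,d)  →  {inpos(d), marked(d), marked(e), near(a), near(e), on(a,b), on(a,e), on(b,d), on(e,b), on(e,d)}

drop(d); drop(e); step(b,d)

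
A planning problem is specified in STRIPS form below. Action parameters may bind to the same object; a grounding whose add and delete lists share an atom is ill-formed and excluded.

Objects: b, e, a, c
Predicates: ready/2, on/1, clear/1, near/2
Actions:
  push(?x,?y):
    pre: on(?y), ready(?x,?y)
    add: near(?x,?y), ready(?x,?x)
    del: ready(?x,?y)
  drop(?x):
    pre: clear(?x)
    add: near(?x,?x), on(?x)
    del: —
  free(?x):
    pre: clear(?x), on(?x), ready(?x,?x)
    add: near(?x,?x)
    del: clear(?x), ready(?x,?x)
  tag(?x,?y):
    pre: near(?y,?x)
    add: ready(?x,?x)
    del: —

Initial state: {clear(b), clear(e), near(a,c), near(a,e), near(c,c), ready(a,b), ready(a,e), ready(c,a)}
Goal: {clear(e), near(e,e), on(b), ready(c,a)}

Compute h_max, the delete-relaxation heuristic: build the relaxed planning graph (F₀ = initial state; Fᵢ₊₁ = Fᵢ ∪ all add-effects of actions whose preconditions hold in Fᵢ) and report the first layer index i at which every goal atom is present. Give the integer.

F0 = init (8 atoms)
F1 = F0 ∪ {near(b,b), near(e,e), on(b), on(e), ready(c,c), ready(e,e)}  (14 atoms)
goal ⊆ F1  ⇒  h_max = 1

1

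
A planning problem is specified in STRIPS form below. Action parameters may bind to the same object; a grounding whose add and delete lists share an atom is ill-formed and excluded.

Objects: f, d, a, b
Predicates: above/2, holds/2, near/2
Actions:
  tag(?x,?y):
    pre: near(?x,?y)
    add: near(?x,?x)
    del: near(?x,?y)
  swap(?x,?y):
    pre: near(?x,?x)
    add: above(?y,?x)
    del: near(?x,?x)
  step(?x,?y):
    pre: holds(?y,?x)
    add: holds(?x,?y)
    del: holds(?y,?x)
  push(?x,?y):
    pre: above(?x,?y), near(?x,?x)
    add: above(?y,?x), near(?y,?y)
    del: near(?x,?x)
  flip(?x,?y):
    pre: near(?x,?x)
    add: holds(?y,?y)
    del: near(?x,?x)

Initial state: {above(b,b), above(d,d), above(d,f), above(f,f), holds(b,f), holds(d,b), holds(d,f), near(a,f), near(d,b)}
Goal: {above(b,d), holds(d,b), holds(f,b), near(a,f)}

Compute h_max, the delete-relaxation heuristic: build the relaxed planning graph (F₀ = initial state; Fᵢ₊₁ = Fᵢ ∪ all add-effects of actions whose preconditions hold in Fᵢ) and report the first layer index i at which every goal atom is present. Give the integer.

2

F0 = init (9 atoms)
F1 = F0 ∪ {holds(b,d), holds(f,b), holds(f,d), near(a,a), near(d,d)}  (14 atoms)
F2 = F1 ∪ {above(a,a), above(a,d), above(b,a), above(b,d), above(d,a), above(f,a), above(f,d), holds(a,a), holds(b,b), holds(d,d), holds(f,f), near(f,f)}  (26 atoms)
goal ⊆ F2  ⇒  h_max = 2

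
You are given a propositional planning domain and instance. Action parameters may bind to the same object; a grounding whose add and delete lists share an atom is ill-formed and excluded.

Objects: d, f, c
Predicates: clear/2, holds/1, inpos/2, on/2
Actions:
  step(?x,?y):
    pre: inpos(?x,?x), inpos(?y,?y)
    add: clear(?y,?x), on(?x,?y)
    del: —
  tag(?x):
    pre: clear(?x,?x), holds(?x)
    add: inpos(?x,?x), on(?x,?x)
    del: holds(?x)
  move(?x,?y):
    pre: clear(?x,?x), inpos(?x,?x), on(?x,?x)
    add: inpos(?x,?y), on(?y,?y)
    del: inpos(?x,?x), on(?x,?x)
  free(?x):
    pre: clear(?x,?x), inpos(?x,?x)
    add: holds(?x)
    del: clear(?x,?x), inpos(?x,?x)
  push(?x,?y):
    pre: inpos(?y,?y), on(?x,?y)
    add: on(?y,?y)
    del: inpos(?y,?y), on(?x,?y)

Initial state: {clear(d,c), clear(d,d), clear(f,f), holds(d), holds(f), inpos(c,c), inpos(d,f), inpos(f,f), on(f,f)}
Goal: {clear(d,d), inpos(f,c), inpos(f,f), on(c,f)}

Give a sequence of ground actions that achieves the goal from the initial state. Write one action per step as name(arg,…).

1. step(c,f)  →  {clear(d,c), clear(d,d), clear(f,c), clear(f,f), holds(d), holds(f), inpos(c,c), inpos(d,f), inpos(f,f), on(c,f), on(f,f)}
2. move(f,c)  →  {clear(d,c), clear(d,d), clear(f,c), clear(f,f), holds(d), holds(f), inpos(c,c), inpos(d,f), inpos(f,c), on(c,c), on(c,f)}
3. tag(f)  →  {clear(d,c), clear(d,d), clear(f,c), clear(f,f), holds(d), inpos(c,c), inpos(d,f), inpos(f,c), inpos(f,f), on(c,c), on(c,f), on(f,f)}

step(c,f); move(f,c); tag(f)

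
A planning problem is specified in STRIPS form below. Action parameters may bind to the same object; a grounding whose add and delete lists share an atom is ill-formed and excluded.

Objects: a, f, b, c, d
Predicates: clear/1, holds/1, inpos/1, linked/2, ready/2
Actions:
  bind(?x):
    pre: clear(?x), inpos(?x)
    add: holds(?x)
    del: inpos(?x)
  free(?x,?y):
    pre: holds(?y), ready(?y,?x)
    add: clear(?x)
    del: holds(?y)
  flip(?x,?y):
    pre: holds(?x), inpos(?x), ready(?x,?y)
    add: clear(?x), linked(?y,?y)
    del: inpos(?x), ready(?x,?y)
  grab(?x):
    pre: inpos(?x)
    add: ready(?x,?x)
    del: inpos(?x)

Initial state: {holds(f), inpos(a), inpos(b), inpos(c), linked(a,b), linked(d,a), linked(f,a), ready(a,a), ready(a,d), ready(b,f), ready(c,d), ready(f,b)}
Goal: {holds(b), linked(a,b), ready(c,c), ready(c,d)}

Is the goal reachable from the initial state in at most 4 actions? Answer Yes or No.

1. free(b,f)  →  {clear(b), inpos(a), inpos(b), inpos(c), linked(a,b), linked(d,a), linked(f,a), ready(a,a), ready(a,d), ready(b,f), ready(c,d), ready(f,b)}
2. bind(b)  →  {clear(b), holds(b), inpos(a), inpos(c), linked(a,b), linked(d,a), linked(f,a), ready(a,a), ready(a,d), ready(b,f), ready(c,d), ready(f,b)}
3. grab(c)  →  {clear(b), holds(b), inpos(a), linked(a,b), linked(d,a), linked(f,a), ready(a,a), ready(a,d), ready(b,f), ready(c,c), ready(c,d), ready(f,b)}
optimal plan length = 3; 3 ≤ 4

Yes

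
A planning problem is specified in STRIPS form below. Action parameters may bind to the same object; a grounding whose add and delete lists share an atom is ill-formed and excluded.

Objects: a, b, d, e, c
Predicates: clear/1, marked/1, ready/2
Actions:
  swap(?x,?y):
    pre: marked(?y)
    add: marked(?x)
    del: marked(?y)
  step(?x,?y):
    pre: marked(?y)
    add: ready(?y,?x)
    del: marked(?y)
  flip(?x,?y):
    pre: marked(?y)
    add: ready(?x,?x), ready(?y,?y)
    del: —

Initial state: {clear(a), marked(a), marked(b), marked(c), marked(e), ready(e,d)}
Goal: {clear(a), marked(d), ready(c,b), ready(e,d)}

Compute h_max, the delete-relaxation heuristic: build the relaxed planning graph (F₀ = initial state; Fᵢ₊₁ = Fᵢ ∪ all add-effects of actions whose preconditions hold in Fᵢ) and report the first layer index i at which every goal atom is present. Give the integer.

F0 = init (6 atoms)
F1 = F0 ∪ {marked(d), ready(a,a), ready(a,b), ready(a,c), ready(a,d), ready(a,e), ready(b,a), ready(b,b), ready(b,c), ready(b,d), ready(b,e), ready(c,a), ready(c,b), ready(c,c), ready(c,d), ready(c,e), ready(d,d), ready(e,a), ready(e,b), ready(e,c), ready(e,e)}  (27 atoms)
goal ⊆ F1  ⇒  h_max = 1

1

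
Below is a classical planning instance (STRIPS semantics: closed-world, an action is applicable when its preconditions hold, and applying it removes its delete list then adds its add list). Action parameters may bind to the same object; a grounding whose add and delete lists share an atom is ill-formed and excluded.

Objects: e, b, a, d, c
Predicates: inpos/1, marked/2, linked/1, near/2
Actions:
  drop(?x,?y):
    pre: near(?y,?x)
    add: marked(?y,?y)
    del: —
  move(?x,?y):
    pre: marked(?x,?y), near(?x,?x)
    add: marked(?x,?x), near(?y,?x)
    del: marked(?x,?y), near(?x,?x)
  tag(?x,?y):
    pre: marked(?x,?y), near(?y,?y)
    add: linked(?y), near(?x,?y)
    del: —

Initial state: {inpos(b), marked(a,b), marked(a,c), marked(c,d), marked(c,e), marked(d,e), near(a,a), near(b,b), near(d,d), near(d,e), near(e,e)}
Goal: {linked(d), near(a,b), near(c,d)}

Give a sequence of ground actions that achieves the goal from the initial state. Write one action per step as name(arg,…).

1. tag(a,b)  →  {inpos(b), linked(b), marked(a,b), marked(a,c), marked(c,d), marked(c,e), marked(d,e), near(a,a), near(a,b), near(b,b), near(d,d), near(d,e), near(e,e)}
2. tag(c,d)  →  {inpos(b), linked(b), linked(d), marked(a,b), marked(a,c), marked(c,d), marked(c,e), marked(d,e), near(a,a), near(a,b), near(b,b), near(c,d), near(d,d), near(d,e), near(e,e)}

tag(a,b); tag(c,d)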